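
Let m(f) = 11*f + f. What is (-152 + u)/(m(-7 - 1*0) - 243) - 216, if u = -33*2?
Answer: -646/3 ≈ -215.33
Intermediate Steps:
m(f) = 12*f
u = -66
(-152 + u)/(m(-7 - 1*0) - 243) - 216 = (-152 - 66)/(12*(-7 - 1*0) - 243) - 216 = -218/(12*(-7 + 0) - 243) - 216 = -218/(12*(-7) - 243) - 216 = -218/(-84 - 243) - 216 = -218/(-327) - 216 = -218*(-1/327) - 216 = ⅔ - 216 = -646/3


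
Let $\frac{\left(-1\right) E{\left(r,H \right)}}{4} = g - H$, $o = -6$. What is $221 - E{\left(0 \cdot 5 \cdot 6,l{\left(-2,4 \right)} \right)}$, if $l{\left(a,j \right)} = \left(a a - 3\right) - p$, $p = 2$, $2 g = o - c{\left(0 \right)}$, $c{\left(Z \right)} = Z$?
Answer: $213$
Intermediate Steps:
$g = -3$ ($g = \frac{-6 - 0}{2} = \frac{-6 + 0}{2} = \frac{1}{2} \left(-6\right) = -3$)
$l{\left(a,j \right)} = -5 + a^{2}$ ($l{\left(a,j \right)} = \left(a a - 3\right) - 2 = \left(a^{2} - 3\right) - 2 = \left(-3 + a^{2}\right) - 2 = -5 + a^{2}$)
$E{\left(r,H \right)} = 12 + 4 H$ ($E{\left(r,H \right)} = - 4 \left(-3 - H\right) = 12 + 4 H$)
$221 - E{\left(0 \cdot 5 \cdot 6,l{\left(-2,4 \right)} \right)} = 221 - \left(12 + 4 \left(-5 + \left(-2\right)^{2}\right)\right) = 221 - \left(12 + 4 \left(-5 + 4\right)\right) = 221 - \left(12 + 4 \left(-1\right)\right) = 221 - \left(12 - 4\right) = 221 - 8 = 213$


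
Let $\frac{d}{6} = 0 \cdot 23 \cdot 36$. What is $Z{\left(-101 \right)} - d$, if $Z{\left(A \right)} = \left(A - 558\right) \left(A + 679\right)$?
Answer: $-380902$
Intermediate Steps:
$Z{\left(A \right)} = \left(-558 + A\right) \left(679 + A\right)$
$d = 0$ ($d = 6 \cdot 0 \cdot 23 \cdot 36 = 6 \cdot 0 \cdot 36 = 6 \cdot 0 = 0$)
$Z{\left(-101 \right)} - d = \left(-378882 + \left(-101\right)^{2} + 121 \left(-101\right)\right) - 0 = \left(-378882 + 10201 - 12221\right) + 0 = -380902 + 0 = -380902$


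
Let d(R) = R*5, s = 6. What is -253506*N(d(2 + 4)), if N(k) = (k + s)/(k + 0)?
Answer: -1521036/5 ≈ -3.0421e+5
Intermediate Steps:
d(R) = 5*R
N(k) = (6 + k)/k (N(k) = (k + 6)/(k + 0) = (6 + k)/k)
-253506*N(d(2 + 4)) = -253506*(6 + 5*(2 + 4))/(5*(2 + 4)) = -253506*(6 + 5*6)/(5*6) = -253506*(6 + 30)/30 = -42251*36/5 = -253506*6/5 = -1521036/5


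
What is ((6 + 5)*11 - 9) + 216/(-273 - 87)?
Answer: 557/5 ≈ 111.40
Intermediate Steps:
((6 + 5)*11 - 9) + 216/(-273 - 87) = (11*11 - 9) + 216/(-360) = (121 - 9) + 216*(-1/360) = 112 - ⅗ = 557/5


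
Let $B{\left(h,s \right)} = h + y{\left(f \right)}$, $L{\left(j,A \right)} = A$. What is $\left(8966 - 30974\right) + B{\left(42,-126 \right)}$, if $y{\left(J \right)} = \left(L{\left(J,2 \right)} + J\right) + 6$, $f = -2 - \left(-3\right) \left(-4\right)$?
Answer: $-21972$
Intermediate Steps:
$f = -14$ ($f = -2 - 12 = -14$)
$y{\left(J \right)} = 8 + J$ ($y{\left(J \right)} = \left(2 + J\right) + 6 = 8 + J$)
$B{\left(h,s \right)} = -6 + h$ ($B{\left(h,s \right)} = h + \left(8 - 14\right) = h - 6 = -6 + h$)
$\left(8966 - 30974\right) + B{\left(42,-126 \right)} = \left(8966 - 30974\right) + \left(-6 + 42\right) = -22008 + 36 = -21972$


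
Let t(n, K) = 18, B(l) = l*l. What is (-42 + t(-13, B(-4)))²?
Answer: 576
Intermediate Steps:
B(l) = l²
(-42 + t(-13, B(-4)))² = (-42 + 18)² = (-24)² = 576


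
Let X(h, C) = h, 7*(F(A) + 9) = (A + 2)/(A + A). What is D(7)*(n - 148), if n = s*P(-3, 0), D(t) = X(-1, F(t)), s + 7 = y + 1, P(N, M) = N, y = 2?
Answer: 136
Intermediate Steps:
s = -4 (s = -7 + (2 + 1) = -7 + 3 = -4)
F(A) = -9 + (2 + A)/(14*A) (F(A) = -9 + ((A + 2)/(A + A))/7 = -9 + ((2 + A)/((2*A)))/7 = -9 + ((2 + A)*(1/(2*A)))/7 = -9 + ((2 + A)/(2*A))/7 = -9 + (2 + A)/(14*A))
D(t) = -1
n = 12 (n = -4*(-3) = 12)
D(7)*(n - 148) = -(12 - 148) = -1*(-136) = 136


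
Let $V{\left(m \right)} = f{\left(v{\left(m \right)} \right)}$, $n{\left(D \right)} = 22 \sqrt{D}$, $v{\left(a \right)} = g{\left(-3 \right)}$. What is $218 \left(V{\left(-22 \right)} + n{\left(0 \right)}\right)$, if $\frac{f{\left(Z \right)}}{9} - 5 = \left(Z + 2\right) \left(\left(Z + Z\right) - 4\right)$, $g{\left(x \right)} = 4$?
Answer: $56898$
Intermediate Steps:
$v{\left(a \right)} = 4$
$f{\left(Z \right)} = 45 + 9 \left(-4 + 2 Z\right) \left(2 + Z\right)$ ($f{\left(Z \right)} = 45 + 9 \left(Z + 2\right) \left(\left(Z + Z\right) - 4\right) = 45 + 9 \left(2 + Z\right) \left(2 Z - 4\right) = 45 + 9 \left(2 + Z\right) \left(-4 + 2 Z\right) = 45 + 9 \left(-4 + 2 Z\right) \left(2 + Z\right)$)
$V{\left(m \right)} = 261$ ($V{\left(m \right)} = -27 + 18 \cdot 4^{2} = -27 + 18 \cdot 16 = -27 + 288 = 261$)
$218 \left(V{\left(-22 \right)} + n{\left(0 \right)}\right) = 218 \left(261 + 22 \sqrt{0}\right) = 218 \left(261 + 22 \cdot 0\right) = 218 \left(261 + 0\right) = 218 \cdot 261 = 56898$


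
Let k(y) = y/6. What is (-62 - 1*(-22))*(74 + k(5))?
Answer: -8980/3 ≈ -2993.3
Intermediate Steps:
k(y) = y/6 (k(y) = y*(⅙) = y/6)
(-62 - 1*(-22))*(74 + k(5)) = (-62 - 1*(-22))*(74 + (⅙)*5) = (-62 + 22)*(74 + ⅚) = -40*449/6 = -8980/3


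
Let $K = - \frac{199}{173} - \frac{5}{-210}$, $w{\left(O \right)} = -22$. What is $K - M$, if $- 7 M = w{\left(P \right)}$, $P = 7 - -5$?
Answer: $- \frac{31021}{7266} \approx -4.2693$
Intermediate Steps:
$P = 12$ ($P = 7 + 5 = 12$)
$K = - \frac{8185}{7266}$ ($K = \left(-199\right) \frac{1}{173} - - \frac{1}{42} = - \frac{199}{173} + \frac{1}{42} = - \frac{8185}{7266} \approx -1.1265$)
$M = \frac{22}{7}$ ($M = \left(- \frac{1}{7}\right) \left(-22\right) = \frac{22}{7} \approx 3.1429$)
$K - M = - \frac{8185}{7266} - \frac{22}{7} = - \frac{31021}{7266}$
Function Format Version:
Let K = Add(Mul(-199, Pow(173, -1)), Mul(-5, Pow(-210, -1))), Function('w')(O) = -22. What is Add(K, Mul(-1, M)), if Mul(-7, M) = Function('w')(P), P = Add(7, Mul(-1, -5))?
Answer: Rational(-31021, 7266) ≈ -4.2693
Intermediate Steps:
P = 12 (P = Add(7, 5) = 12)
K = Rational(-8185, 7266) (K = Add(Mul(-199, Rational(1, 173)), Mul(-5, Rational(-1, 210))) = Add(Rational(-199, 173), Rational(1, 42)) = Rational(-8185, 7266) ≈ -1.1265)
M = Rational(22, 7) (M = Mul(Rational(-1, 7), -22) = Rational(22, 7) ≈ 3.1429)
Add(K, Mul(-1, M)) = Add(Rational(-8185, 7266), Mul(-1, Rational(22, 7))) = Add(Rational(-8185, 7266), Rational(-22, 7)) = Rational(-31021, 7266)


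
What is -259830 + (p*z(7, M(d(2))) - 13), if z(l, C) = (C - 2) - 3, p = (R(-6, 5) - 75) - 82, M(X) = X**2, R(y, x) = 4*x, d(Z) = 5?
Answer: -262583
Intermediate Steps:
p = -137 (p = (4*5 - 75) - 82 = (20 - 75) - 82 = -55 - 82 = -137)
z(l, C) = -5 + C (z(l, C) = (-2 + C) - 3 = -5 + C)
-259830 + (p*z(7, M(d(2))) - 13) = -259830 + (-137*(-5 + 5**2) - 13) = -259830 + (-137*(-5 + 25) - 13) = -259830 + (-137*20 - 13) = -259830 + (-2740 - 13) = -259830 - 2753 = -262583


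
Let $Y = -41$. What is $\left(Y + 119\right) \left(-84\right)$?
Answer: $-6552$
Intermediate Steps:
$\left(Y + 119\right) \left(-84\right) = \left(-41 + 119\right) \left(-84\right) = 78 \left(-84\right) = -6552$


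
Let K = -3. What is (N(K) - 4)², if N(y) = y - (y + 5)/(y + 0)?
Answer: 361/9 ≈ 40.111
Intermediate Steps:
N(y) = y - (5 + y)/y
(N(K) - 4)² = ((-1 - 3 - 5/(-3)) - 4)² = ((-1 - 3 - 5*(-⅓)) - 4)² = ((-1 - 3 + 5/3) - 4)² = (-7/3 - 4)² = (-19/3)² = 361/9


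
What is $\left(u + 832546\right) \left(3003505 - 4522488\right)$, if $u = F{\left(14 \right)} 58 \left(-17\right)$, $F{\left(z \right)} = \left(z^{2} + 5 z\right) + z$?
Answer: $-845262394078$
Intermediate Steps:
$F{\left(z \right)} = z^{2} + 6 z$
$u = -276080$ ($u = 14 \left(6 + 14\right) 58 \left(-17\right) = 14 \cdot 20 \cdot 58 \left(-17\right) = 280 \cdot 58 \left(-17\right) = 16240 \left(-17\right) = -276080$)
$\left(u + 832546\right) \left(3003505 - 4522488\right) = \left(-276080 + 832546\right) \left(3003505 - 4522488\right) = 556466 \left(-1518983\right) = -845262394078$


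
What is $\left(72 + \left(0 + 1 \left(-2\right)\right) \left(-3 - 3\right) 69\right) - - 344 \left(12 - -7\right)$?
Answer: $7436$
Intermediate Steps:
$\left(72 + \left(0 + 1 \left(-2\right)\right) \left(-3 - 3\right) 69\right) - - 344 \left(12 - -7\right) = \left(72 + \left(0 - 2\right) \left(-6\right) 69\right) - - 344 \left(12 + 7\right) = \left(72 + \left(-2\right) \left(-6\right) 69\right) - \left(-344\right) 19 = \left(72 + 12 \cdot 69\right) - -6536 = \left(72 + 828\right) + 6536 = 900 + 6536 = 7436$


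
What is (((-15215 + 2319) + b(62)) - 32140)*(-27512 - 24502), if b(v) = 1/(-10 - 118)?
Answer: 149920186263/64 ≈ 2.3425e+9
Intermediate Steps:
b(v) = -1/128 (b(v) = 1/(-128) = -1/128)
(((-15215 + 2319) + b(62)) - 32140)*(-27512 - 24502) = (((-15215 + 2319) - 1/128) - 32140)*(-27512 - 24502) = ((-12896 - 1/128) - 32140)*(-52014) = (-1650689/128 - 32140)*(-52014) = -5764609/128*(-52014) = 149920186263/64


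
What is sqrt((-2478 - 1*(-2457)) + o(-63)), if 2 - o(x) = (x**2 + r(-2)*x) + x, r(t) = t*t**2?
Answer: I*sqrt(4429) ≈ 66.551*I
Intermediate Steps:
r(t) = t**3
o(x) = 2 - x**2 + 7*x (o(x) = 2 - ((x**2 + (-2)**3*x) + x) = 2 - ((x**2 - 8*x) + x) = 2 - (x**2 - 7*x) = 2 + (-x**2 + 7*x) = 2 - x**2 + 7*x)
sqrt((-2478 - 1*(-2457)) + o(-63)) = sqrt((-2478 - 1*(-2457)) + (2 - 1*(-63)**2 + 7*(-63))) = sqrt((-2478 + 2457) + (2 - 1*3969 - 441)) = sqrt(-21 + (2 - 3969 - 441)) = sqrt(-21 - 4408) = sqrt(-4429) = I*sqrt(4429)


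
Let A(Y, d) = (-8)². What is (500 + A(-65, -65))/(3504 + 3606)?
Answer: 94/1185 ≈ 0.079325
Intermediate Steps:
A(Y, d) = 64
(500 + A(-65, -65))/(3504 + 3606) = (500 + 64)/(3504 + 3606) = 564/7110 = 564*(1/7110) = 94/1185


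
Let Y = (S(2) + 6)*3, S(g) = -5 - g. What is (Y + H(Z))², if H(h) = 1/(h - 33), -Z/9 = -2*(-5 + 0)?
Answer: 136900/15129 ≈ 9.0488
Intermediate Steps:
Y = -3 (Y = ((-5 - 1*2) + 6)*3 = ((-5 - 2) + 6)*3 = (-7 + 6)*3 = -1*3 = -3)
Z = -90 (Z = -(-18)*(-5 + 0) = -(-18)*(-5) = -9*10 = -90)
H(h) = 1/(-33 + h)
(Y + H(Z))² = (-3 + 1/(-33 - 90))² = (-3 + 1/(-123))² = (-3 - 1/123)² = (-370/123)² = 136900/15129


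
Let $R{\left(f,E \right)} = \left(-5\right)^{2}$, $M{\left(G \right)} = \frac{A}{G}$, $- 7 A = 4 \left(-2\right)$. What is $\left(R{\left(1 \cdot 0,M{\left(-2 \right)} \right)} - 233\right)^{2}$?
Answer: $43264$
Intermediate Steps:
$A = \frac{8}{7}$ ($A = - \frac{4 \left(-2\right)}{7} = \left(- \frac{1}{7}\right) \left(-8\right) = \frac{8}{7} \approx 1.1429$)
$M{\left(G \right)} = \frac{8}{7 G}$
$R{\left(f,E \right)} = 25$
$\left(R{\left(1 \cdot 0,M{\left(-2 \right)} \right)} - 233\right)^{2} = \left(25 - 233\right)^{2} = \left(-208\right)^{2} = 43264$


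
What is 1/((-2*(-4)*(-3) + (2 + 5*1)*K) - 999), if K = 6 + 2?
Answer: -1/967 ≈ -0.0010341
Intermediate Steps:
K = 8
1/((-2*(-4)*(-3) + (2 + 5*1)*K) - 999) = 1/((-2*(-4)*(-3) + (2 + 5*1)*8) - 999) = 1/((8*(-3) + (2 + 5)*8) - 999) = 1/((-24 + 7*8) - 999) = 1/((-24 + 56) - 999) = 1/(32 - 999) = 1/(-967) = -1/967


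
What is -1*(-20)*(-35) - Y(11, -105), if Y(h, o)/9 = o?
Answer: 245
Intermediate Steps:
Y(h, o) = 9*o
-1*(-20)*(-35) - Y(11, -105) = -1*(-20)*(-35) - 9*(-105) = 20*(-35) - 1*(-945) = -700 + 945 = 245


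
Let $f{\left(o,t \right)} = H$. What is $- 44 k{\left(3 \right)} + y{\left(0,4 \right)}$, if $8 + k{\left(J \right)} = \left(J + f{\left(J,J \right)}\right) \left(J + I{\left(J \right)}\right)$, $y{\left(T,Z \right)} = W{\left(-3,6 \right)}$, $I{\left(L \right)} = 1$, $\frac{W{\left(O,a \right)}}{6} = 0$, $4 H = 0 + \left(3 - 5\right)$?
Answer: $-88$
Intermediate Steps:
$H = - \frac{1}{2}$ ($H = \frac{0 + \left(3 - 5\right)}{4} = \frac{0 - 2}{4} = \frac{1}{4} \left(-2\right) = - \frac{1}{2} \approx -0.5$)
$W{\left(O,a \right)} = 0$ ($W{\left(O,a \right)} = 6 \cdot 0 = 0$)
$f{\left(o,t \right)} = - \frac{1}{2}$
$y{\left(T,Z \right)} = 0$
$k{\left(J \right)} = -8 + \left(1 + J\right) \left(- \frac{1}{2} + J\right)$ ($k{\left(J \right)} = -8 + \left(J - \frac{1}{2}\right) \left(J + 1\right) = -8 + \left(- \frac{1}{2} + J\right) \left(1 + J\right) = -8 + \left(1 + J\right) \left(- \frac{1}{2} + J\right)$)
$- 44 k{\left(3 \right)} + y{\left(0,4 \right)} = - 44 \left(- \frac{17}{2} + 3^{2} + \frac{1}{2} \cdot 3\right) + 0 = - 44 \left(- \frac{17}{2} + 9 + \frac{3}{2}\right) + 0 = \left(-44\right) 2 + 0 = -88 + 0 = -88$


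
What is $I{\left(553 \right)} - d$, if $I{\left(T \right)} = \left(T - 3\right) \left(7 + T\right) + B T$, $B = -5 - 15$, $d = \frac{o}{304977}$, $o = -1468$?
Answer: $\frac{246757144}{831} \approx 2.9694 \cdot 10^{5}$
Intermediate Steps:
$d = - \frac{4}{831}$ ($d = - \frac{1468}{304977} = \left(-1468\right) \frac{1}{304977} = - \frac{4}{831} \approx -0.0048135$)
$B = -20$ ($B = -5 - 15 = -20$)
$I{\left(T \right)} = - 20 T + \left(-3 + T\right) \left(7 + T\right)$ ($I{\left(T \right)} = \left(T - 3\right) \left(7 + T\right) - 20 T = \left(-3 + T\right) \left(7 + T\right) - 20 T = - 20 T + \left(-3 + T\right) \left(7 + T\right)$)
$I{\left(553 \right)} - d = \left(-21 + 553^{2} - 8848\right) - - \frac{4}{831} = \left(-21 + 305809 - 8848\right) + \frac{4}{831} = 296940 + \frac{4}{831} = \frac{246757144}{831}$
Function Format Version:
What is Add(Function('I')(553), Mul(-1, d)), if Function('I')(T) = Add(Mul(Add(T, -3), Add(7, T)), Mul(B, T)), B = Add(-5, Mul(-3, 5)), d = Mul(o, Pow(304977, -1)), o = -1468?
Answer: Rational(246757144, 831) ≈ 2.9694e+5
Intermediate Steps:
d = Rational(-4, 831) (d = Mul(-1468, Pow(304977, -1)) = Mul(-1468, Rational(1, 304977)) = Rational(-4, 831) ≈ -0.0048135)
B = -20 (B = Add(-5, -15) = -20)
Function('I')(T) = Add(Mul(-20, T), Mul(Add(-3, T), Add(7, T))) (Function('I')(T) = Add(Mul(Add(T, -3), Add(7, T)), Mul(-20, T)) = Add(Mul(Add(-3, T), Add(7, T)), Mul(-20, T)) = Add(Mul(-20, T), Mul(Add(-3, T), Add(7, T))))
Add(Function('I')(553), Mul(-1, d)) = Add(Add(-21, Pow(553, 2), Mul(-16, 553)), Mul(-1, Rational(-4, 831))) = Add(Add(-21, 305809, -8848), Rational(4, 831)) = Add(296940, Rational(4, 831)) = Rational(246757144, 831)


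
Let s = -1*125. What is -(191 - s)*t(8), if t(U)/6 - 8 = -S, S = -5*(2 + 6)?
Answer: -91008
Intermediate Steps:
S = -40 (S = -5*8 = -40)
s = -125
t(U) = 288 (t(U) = 48 + 6*(-1*(-40)) = 48 + 6*40 = 48 + 240 = 288)
-(191 - s)*t(8) = -(191 - 1*(-125))*288 = -(191 + 125)*288 = -316*288 = -1*91008 = -91008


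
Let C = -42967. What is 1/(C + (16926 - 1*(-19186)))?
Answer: -1/6855 ≈ -0.00014588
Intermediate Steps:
1/(C + (16926 - 1*(-19186))) = 1/(-42967 + (16926 - 1*(-19186))) = 1/(-42967 + (16926 + 19186)) = 1/(-42967 + 36112) = 1/(-6855) = -1/6855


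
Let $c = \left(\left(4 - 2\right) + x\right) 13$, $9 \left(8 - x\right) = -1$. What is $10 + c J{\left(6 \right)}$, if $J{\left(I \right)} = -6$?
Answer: $- \frac{2336}{3} \approx -778.67$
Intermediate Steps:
$x = \frac{73}{9}$ ($x = 8 - - \frac{1}{9} = 8 + \frac{1}{9} = \frac{73}{9} \approx 8.1111$)
$c = \frac{1183}{9}$ ($c = \left(\left(4 - 2\right) + \frac{73}{9}\right) 13 = \left(2 + \frac{73}{9}\right) 13 = \frac{91}{9} \cdot 13 = \frac{1183}{9} \approx 131.44$)
$10 + c J{\left(6 \right)} = 10 + \frac{1183}{9} \left(-6\right) = 10 - \frac{2366}{3} = - \frac{2336}{3}$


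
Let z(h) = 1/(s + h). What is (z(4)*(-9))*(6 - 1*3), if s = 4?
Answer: -27/8 ≈ -3.3750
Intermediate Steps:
z(h) = 1/(4 + h)
(z(4)*(-9))*(6 - 1*3) = (-9/(4 + 4))*(6 - 1*3) = (-9/8)*(6 - 3) = ((⅛)*(-9))*3 = -9/8*3 = -27/8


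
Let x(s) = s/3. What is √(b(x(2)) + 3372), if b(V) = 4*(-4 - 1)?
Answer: 2*√838 ≈ 57.896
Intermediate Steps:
x(s) = s/3 (x(s) = s*(⅓) = s/3)
b(V) = -20 (b(V) = 4*(-5) = -20)
√(b(x(2)) + 3372) = √(-20 + 3372) = √3352 = 2*√838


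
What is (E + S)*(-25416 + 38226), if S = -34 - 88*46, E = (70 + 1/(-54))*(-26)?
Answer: -680386070/9 ≈ -7.5598e+7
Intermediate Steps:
E = -49127/27 (E = (70 - 1/54)*(-26) = (3779/54)*(-26) = -49127/27 ≈ -1819.5)
S = -4082 (S = -34 - 4048 = -4082)
(E + S)*(-25416 + 38226) = (-49127/27 - 4082)*(-25416 + 38226) = -159341/27*12810 = -680386070/9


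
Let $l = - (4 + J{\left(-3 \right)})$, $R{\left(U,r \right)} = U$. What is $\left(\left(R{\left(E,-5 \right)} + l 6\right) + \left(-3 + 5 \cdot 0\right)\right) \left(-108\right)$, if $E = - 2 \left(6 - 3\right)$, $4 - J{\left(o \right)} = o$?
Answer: $8100$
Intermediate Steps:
$J{\left(o \right)} = 4 - o$
$E = -6$ ($E = \left(-2\right) 3 = -6$)
$l = -11$ ($l = - (4 + \left(4 - -3\right)) = - (4 + \left(4 + 3\right)) = - (4 + 7) = \left(-1\right) 11 = -11$)
$\left(\left(R{\left(E,-5 \right)} + l 6\right) + \left(-3 + 5 \cdot 0\right)\right) \left(-108\right) = \left(\left(-6 - 66\right) + \left(-3 + 5 \cdot 0\right)\right) \left(-108\right) = \left(\left(-6 - 66\right) + \left(-3 + 0\right)\right) \left(-108\right) = \left(-72 - 3\right) \left(-108\right) = \left(-75\right) \left(-108\right) = 8100$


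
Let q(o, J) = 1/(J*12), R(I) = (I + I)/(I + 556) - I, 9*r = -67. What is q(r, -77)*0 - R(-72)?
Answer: -8676/121 ≈ -71.703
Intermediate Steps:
r = -67/9 (r = (1/9)*(-67) = -67/9 ≈ -7.4444)
R(I) = -I + 2*I/(556 + I) (R(I) = (2*I)/(556 + I) - I = 2*I/(556 + I) - I = -I + 2*I/(556 + I))
q(o, J) = 1/(12*J)
q(r, -77)*0 - R(-72) = ((1/12)/(-77))*0 - (-1)*(-72)*(554 - 72)/(556 - 72) = ((1/12)*(-1/77))*0 - (-1)*(-72)*482/484 = -1/924*0 - (-1)*(-72)*482/484 = 0 - 1*8676/121 = 0 - 8676/121 = -8676/121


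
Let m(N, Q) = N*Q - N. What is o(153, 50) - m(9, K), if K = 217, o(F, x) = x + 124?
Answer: -1770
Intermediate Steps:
o(F, x) = 124 + x
m(N, Q) = -N + N*Q
o(153, 50) - m(9, K) = (124 + 50) - 9*(-1 + 217) = 174 - 9*216 = 174 - 1*1944 = 174 - 1944 = -1770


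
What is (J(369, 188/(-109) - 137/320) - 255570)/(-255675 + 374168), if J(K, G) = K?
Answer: -255201/118493 ≈ -2.1537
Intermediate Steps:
(J(369, 188/(-109) - 137/320) - 255570)/(-255675 + 374168) = (369 - 255570)/(-255675 + 374168) = -255201/118493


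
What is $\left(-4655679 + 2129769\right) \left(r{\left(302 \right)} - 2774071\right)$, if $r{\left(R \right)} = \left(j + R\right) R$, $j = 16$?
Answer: $6764475386850$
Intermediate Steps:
$r{\left(R \right)} = R \left(16 + R\right)$ ($r{\left(R \right)} = \left(16 + R\right) R = R \left(16 + R\right)$)
$\left(-4655679 + 2129769\right) \left(r{\left(302 \right)} - 2774071\right) = \left(-4655679 + 2129769\right) \left(302 \left(16 + 302\right) - 2774071\right) = - 2525910 \left(302 \cdot 318 - 2774071\right) = - 2525910 \left(96036 - 2774071\right) = \left(-2525910\right) \left(-2678035\right) = 6764475386850$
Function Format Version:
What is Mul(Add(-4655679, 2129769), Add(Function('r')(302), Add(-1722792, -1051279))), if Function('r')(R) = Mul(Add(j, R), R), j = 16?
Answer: 6764475386850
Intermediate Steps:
Function('r')(R) = Mul(R, Add(16, R)) (Function('r')(R) = Mul(Add(16, R), R) = Mul(R, Add(16, R)))
Mul(Add(-4655679, 2129769), Add(Function('r')(302), Add(-1722792, -1051279))) = Mul(Add(-4655679, 2129769), Add(Mul(302, Add(16, 302)), Add(-1722792, -1051279))) = Mul(-2525910, Add(Mul(302, 318), -2774071)) = Mul(-2525910, Add(96036, -2774071)) = Mul(-2525910, -2678035) = 6764475386850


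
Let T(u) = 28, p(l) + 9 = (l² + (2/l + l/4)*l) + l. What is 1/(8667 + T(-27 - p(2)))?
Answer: 1/8695 ≈ 0.00011501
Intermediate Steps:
p(l) = -9 + l + l² + l*(2/l + l/4) (p(l) = -9 + ((l² + (2/l + l/4)*l) + l) = -9 + ((l² + l*(2/l + l/4)) + l) = -9 + (l + l² + l*(2/l + l/4)) = -9 + l + l² + l*(2/l + l/4))
1/(8667 + T(-27 - p(2))) = 1/(8667 + 28) = 1/8695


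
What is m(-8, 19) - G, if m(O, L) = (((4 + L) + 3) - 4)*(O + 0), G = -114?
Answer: -62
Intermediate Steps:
m(O, L) = O*(3 + L) (m(O, L) = ((7 + L) - 4)*O = (3 + L)*O = O*(3 + L))
m(-8, 19) - G = -8*(3 + 19) - 1*(-114) = -8*22 + 114 = -176 + 114 = -62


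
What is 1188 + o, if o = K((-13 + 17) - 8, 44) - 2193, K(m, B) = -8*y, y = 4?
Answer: -1037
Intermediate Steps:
K(m, B) = -32 (K(m, B) = -8*4 = -32)
o = -2225 (o = -32 - 2193 = -2225)
1188 + o = 1188 - 2225 = -1037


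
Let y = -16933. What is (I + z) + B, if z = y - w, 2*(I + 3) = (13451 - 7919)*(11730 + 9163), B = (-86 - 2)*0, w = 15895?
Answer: 57757207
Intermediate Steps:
B = 0 (B = -88*0 = 0)
I = 57790035 (I = -3 + ((13451 - 7919)*(11730 + 9163))/2 = -3 + (5532*20893)/2 = -3 + (½)*115580076 = -3 + 57790038 = 57790035)
z = -32828 (z = -16933 - 1*15895 = -16933 - 15895 = -32828)
(I + z) + B = (57790035 - 32828) + 0 = 57757207 + 0 = 57757207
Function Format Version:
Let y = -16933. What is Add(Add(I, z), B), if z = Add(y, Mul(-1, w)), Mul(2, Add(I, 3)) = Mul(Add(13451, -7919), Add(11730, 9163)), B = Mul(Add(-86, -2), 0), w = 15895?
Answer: 57757207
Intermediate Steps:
B = 0 (B = Mul(-88, 0) = 0)
I = 57790035 (I = Add(-3, Mul(Rational(1, 2), Mul(Add(13451, -7919), Add(11730, 9163)))) = Add(-3, Mul(Rational(1, 2), Mul(5532, 20893))) = Add(-3, Mul(Rational(1, 2), 115580076)) = Add(-3, 57790038) = 57790035)
z = -32828 (z = Add(-16933, Mul(-1, 15895)) = Add(-16933, -15895) = -32828)
Add(Add(I, z), B) = Add(Add(57790035, -32828), 0) = Add(57757207, 0) = 57757207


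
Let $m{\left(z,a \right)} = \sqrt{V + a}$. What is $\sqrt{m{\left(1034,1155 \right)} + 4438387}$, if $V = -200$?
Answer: $\sqrt{4438387 + \sqrt{955}} \approx 2106.8$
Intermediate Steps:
$m{\left(z,a \right)} = \sqrt{-200 + a}$
$\sqrt{m{\left(1034,1155 \right)} + 4438387} = \sqrt{\sqrt{-200 + 1155} + 4438387} = \sqrt{\sqrt{955} + 4438387} = \sqrt{4438387 + \sqrt{955}}$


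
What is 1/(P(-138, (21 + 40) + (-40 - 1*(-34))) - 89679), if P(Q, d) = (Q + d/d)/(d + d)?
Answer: -110/9864827 ≈ -1.1151e-5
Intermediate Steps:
P(Q, d) = (1 + Q)/(2*d) (P(Q, d) = (Q + 1)/((2*d)) = (1 + Q)*(1/(2*d)) = (1 + Q)/(2*d))
1/(P(-138, (21 + 40) + (-40 - 1*(-34))) - 89679) = 1/((1 - 138)/(2*((21 + 40) + (-40 - 1*(-34)))) - 89679) = 1/((½)*(-137)/(61 + (-40 + 34)) - 89679) = 1/((½)*(-137)/(61 - 6) - 89679) = 1/((½)*(-137)/55 - 89679) = 1/((½)*(1/55)*(-137) - 89679) = 1/(-137/110 - 89679) = 1/(-9864827/110) = -110/9864827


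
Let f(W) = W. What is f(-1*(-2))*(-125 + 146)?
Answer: 42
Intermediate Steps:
f(-1*(-2))*(-125 + 146) = (-1*(-2))*(-125 + 146) = 2*21 = 42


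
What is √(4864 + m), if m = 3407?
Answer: 3*√919 ≈ 90.945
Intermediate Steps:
√(4864 + m) = √(4864 + 3407) = √8271 = 3*√919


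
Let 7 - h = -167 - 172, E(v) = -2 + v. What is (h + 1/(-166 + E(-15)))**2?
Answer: 4009042489/33489 ≈ 1.1971e+5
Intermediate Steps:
h = 346 (h = 7 - (-167 - 172) = 7 - 1*(-339) = 7 + 339 = 346)
(h + 1/(-166 + E(-15)))**2 = (346 + 1/(-166 + (-2 - 15)))**2 = (346 + 1/(-166 - 17))**2 = (346 + 1/(-183))**2 = (346 - 1/183)**2 = (63317/183)**2 = 4009042489/33489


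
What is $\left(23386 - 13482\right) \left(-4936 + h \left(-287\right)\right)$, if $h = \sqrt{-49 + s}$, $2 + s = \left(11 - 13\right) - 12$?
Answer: $-48886144 - 2842448 i \sqrt{65} \approx -4.8886 \cdot 10^{7} - 2.2917 \cdot 10^{7} i$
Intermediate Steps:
$s = -16$ ($s = -2 + \left(\left(11 - 13\right) - 12\right) = -2 - 14 = -16$)
$h = i \sqrt{65}$ ($h = \sqrt{-49 - 16} = \sqrt{-65} = i \sqrt{65} \approx 8.0623 i$)
$\left(23386 - 13482\right) \left(-4936 + h \left(-287\right)\right) = \left(23386 - 13482\right) \left(-4936 + i \sqrt{65} \left(-287\right)\right) = 9904 \left(-4936 - 287 i \sqrt{65}\right) = -48886144 - 2842448 i \sqrt{65}$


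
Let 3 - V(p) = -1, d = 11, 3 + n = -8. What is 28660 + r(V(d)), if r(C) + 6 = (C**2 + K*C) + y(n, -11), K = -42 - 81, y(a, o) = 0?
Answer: 28178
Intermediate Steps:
n = -11 (n = -3 - 8 = -11)
V(p) = 4 (V(p) = 3 - 1*(-1) = 3 + 1 = 4)
K = -123
r(C) = -6 + C**2 - 123*C (r(C) = -6 + ((C**2 - 123*C) + 0) = -6 + (C**2 - 123*C) = -6 + C**2 - 123*C)
28660 + r(V(d)) = 28660 + (-6 + 4**2 - 123*4) = 28660 + (-6 + 16 - 492) = 28660 - 482 = 28178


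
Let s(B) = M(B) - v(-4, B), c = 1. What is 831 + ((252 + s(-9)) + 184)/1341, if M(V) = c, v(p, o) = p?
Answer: 123868/149 ≈ 831.33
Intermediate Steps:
M(V) = 1
s(B) = 5 (s(B) = 1 - 1*(-4) = 1 + 4 = 5)
831 + ((252 + s(-9)) + 184)/1341 = 831 + ((252 + 5) + 184)/1341 = 831 + (257 + 184)*(1/1341) = 831 + 441*(1/1341) = 831 + 49/149 = 123868/149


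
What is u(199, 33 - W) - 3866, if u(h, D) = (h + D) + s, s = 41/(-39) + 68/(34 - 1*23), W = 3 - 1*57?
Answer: -1533619/429 ≈ -3574.9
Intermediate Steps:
W = -54 (W = 3 - 57 = -54)
s = 2201/429 (s = 41*(-1/39) + 68/(34 - 23) = -41/39 + 68/11 = 2201/429 ≈ 5.1305)
u(h, D) = 2201/429 + D + h (u(h, D) = (h + D) + 2201/429 = (D + h) + 2201/429 = 2201/429 + D + h)
u(199, 33 - W) - 3866 = (2201/429 + (33 - 1*(-54)) + 199) - 3866 = (2201/429 + (33 + 54) + 199) - 3866 = (2201/429 + 87 + 199) - 3866 = 124895/429 - 3866 = -1533619/429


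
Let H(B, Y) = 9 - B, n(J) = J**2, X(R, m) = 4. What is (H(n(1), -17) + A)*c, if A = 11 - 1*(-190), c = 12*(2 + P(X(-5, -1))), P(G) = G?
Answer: 15048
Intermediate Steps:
c = 72 (c = 12*(2 + 4) = 12*6 = 72)
A = 201 (A = 11 + 190 = 201)
(H(n(1), -17) + A)*c = ((9 - 1*1**2) + 201)*72 = ((9 - 1*1) + 201)*72 = ((9 - 1) + 201)*72 = (8 + 201)*72 = 209*72 = 15048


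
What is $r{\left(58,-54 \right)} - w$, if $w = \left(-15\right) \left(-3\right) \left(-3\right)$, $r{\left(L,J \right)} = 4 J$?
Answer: $-81$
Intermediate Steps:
$w = -135$ ($w = 45 \left(-3\right) = -135$)
$r{\left(58,-54 \right)} - w = 4 \left(-54\right) - -135 = -216 + 135 = -81$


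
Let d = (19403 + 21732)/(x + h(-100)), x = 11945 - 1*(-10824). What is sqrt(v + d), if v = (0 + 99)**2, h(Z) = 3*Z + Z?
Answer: 14*sqrt(25025855606)/22369 ≈ 99.009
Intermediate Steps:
x = 22769 (x = 11945 + 10824 = 22769)
h(Z) = 4*Z
d = 41135/22369 (d = (19403 + 21732)/(22769 + 4*(-100)) = 41135/(22769 - 400) = 41135/22369 ≈ 1.8389)
v = 9801 (v = 99**2 = 9801)
sqrt(v + d) = sqrt(9801 + 41135/22369) = sqrt(219279704/22369) = 14*sqrt(25025855606)/22369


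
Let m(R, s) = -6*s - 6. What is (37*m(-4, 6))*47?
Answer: -73038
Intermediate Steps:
m(R, s) = -6 - 6*s
(37*m(-4, 6))*47 = (37*(-6 - 6*6))*47 = (37*(-6 - 36))*47 = (37*(-42))*47 = -1554*47 = -73038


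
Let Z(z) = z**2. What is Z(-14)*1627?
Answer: 318892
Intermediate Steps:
Z(-14)*1627 = (-14)**2*1627 = 196*1627 = 318892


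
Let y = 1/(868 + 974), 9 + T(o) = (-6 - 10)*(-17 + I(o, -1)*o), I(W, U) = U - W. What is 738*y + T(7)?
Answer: 355936/307 ≈ 1159.4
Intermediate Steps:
T(o) = 263 - 16*o*(-1 - o) (T(o) = -9 + (-6 - 10)*(-17 + (-1 - o)*o) = -9 - 16*(-17 + o*(-1 - o)) = -9 + (272 - 16*o*(-1 - o)) = 263 - 16*o*(-1 - o))
y = 1/1842 ≈ 0.00054289
738*y + T(7) = 738*(1/1842) + (263 + 16*7*(1 + 7)) = 123/307 + (263 + 16*7*8) = 123/307 + (263 + 896) = 123/307 + 1159 = 355936/307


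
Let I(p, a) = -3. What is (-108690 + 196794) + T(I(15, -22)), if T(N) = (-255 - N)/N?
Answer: 88188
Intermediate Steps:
T(N) = (-255 - N)/N
(-108690 + 196794) + T(I(15, -22)) = (-108690 + 196794) + (-255 - 1*(-3))/(-3) = 88104 - (-255 + 3)/3 = 88104 - 1/3*(-252) = 88104 + 84 = 88188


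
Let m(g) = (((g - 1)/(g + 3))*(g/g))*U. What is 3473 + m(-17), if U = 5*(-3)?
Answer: 24176/7 ≈ 3453.7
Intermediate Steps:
U = -15
m(g) = -15*(-1 + g)/(3 + g) (m(g) = (((g - 1)/(g + 3))*(g/g))*(-15) = (((-1 + g)/(3 + g))*1)*(-15) = ((-1 + g)/(3 + g))*(-15) = -15*(-1 + g)/(3 + g))
3473 + m(-17) = 3473 + 15*(1 - 1*(-17))/(3 - 17) = 3473 + 15*(1 + 17)/(-14) = 3473 + 15*(-1/14)*18 = 3473 - 135/7 = 24176/7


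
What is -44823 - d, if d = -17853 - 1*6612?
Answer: -20358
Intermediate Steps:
d = -24465 (d = -17853 - 6612 = -24465)
-44823 - d = -44823 - 1*(-24465) = -44823 + 24465 = -20358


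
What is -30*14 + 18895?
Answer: 18475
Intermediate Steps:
-30*14 + 18895 = -420 + 18895 = 18475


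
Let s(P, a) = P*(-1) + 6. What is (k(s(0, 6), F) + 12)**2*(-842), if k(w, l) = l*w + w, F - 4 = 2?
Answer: -2455272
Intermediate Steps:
s(P, a) = 6 - P (s(P, a) = -P + 6 = 6 - P)
F = 6 (F = 4 + 2 = 6)
k(w, l) = w + l*w
(k(s(0, 6), F) + 12)**2*(-842) = ((6 - 1*0)*(1 + 6) + 12)**2*(-842) = ((6 + 0)*7 + 12)**2*(-842) = (6*7 + 12)**2*(-842) = (42 + 12)**2*(-842) = 54**2*(-842) = 2916*(-842) = -2455272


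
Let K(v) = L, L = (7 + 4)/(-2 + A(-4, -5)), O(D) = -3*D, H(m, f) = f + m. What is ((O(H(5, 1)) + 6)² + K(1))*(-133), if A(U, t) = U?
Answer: -113449/6 ≈ -18908.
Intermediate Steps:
L = -11/6 (L = (7 + 4)/(-2 - 4) = 11/(-6) = 11*(-⅙) = -11/6 ≈ -1.8333)
K(v) = -11/6
((O(H(5, 1)) + 6)² + K(1))*(-133) = ((-3*(1 + 5) + 6)² - 11/6)*(-133) = ((-3*6 + 6)² - 11/6)*(-133) = ((-18 + 6)² - 11/6)*(-133) = ((-12)² - 11/6)*(-133) = (144 - 11/6)*(-133) = (853/6)*(-133) = -113449/6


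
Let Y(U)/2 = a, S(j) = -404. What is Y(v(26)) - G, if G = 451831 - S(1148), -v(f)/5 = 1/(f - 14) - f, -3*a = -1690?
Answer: -1353325/3 ≈ -4.5111e+5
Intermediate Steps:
a = 1690/3 (a = -1/3*(-1690) = 1690/3 ≈ 563.33)
v(f) = -5/(-14 + f) + 5*f (v(f) = -5*(1/(f - 14) - f) = -5*(1/(-14 + f) - f) = -5/(-14 + f) + 5*f)
Y(U) = 3380/3 (Y(U) = 2*(1690/3) = 3380/3)
G = 452235 (G = 451831 - 1*(-404) = 451831 + 404 = 452235)
Y(v(26)) - G = 3380/3 - 1*452235 = 3380/3 - 452235 = -1353325/3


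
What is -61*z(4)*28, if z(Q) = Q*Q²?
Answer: -109312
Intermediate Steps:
z(Q) = Q³
-61*z(4)*28 = -61*4³*28 = -61*64*28 = -3904*28 = -109312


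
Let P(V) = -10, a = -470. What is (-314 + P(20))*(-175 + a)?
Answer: 208980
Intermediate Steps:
(-314 + P(20))*(-175 + a) = (-314 - 10)*(-175 - 470) = -324*(-645) = 208980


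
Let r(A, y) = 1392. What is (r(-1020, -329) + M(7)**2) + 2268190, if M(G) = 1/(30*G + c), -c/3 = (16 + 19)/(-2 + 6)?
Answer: 1226084935966/540225 ≈ 2.2696e+6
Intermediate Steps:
c = -105/4 (c = -3*(16 + 19)/(-2 + 6) = -105/4 ≈ -26.250)
M(G) = 1/(-105/4 + 30*G) (M(G) = 1/(30*G - 105/4) = 1/(-105/4 + 30*G))
(r(-1020, -329) + M(7)**2) + 2268190 = (1392 + (4/(15*(-7 + 8*7)))**2) + 2268190 = (1392 + (4/(15*(-7 + 56)))**2) + 2268190 = (1392 + ((4/15)/49)**2) + 2268190 = (1392 + ((4/15)*(1/49))**2) + 2268190 = (1392 + (4/735)**2) + 2268190 = (1392 + 16/540225) + 2268190 = 751993216/540225 + 2268190 = 1226084935966/540225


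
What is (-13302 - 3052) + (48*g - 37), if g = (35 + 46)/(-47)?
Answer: -774265/47 ≈ -16474.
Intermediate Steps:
g = -81/47 (g = 81*(-1/47) = -81/47 ≈ -1.7234)
(-13302 - 3052) + (48*g - 37) = (-13302 - 3052) + (48*(-81/47) - 37) = -16354 + (-3888/47 - 37) = -16354 - 5627/47 = -774265/47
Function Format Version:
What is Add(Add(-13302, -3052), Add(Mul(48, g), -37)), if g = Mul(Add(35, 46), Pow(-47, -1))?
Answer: Rational(-774265, 47) ≈ -16474.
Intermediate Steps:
g = Rational(-81, 47) (g = Mul(81, Rational(-1, 47)) = Rational(-81, 47) ≈ -1.7234)
Add(Add(-13302, -3052), Add(Mul(48, g), -37)) = Add(Add(-13302, -3052), Add(Mul(48, Rational(-81, 47)), -37)) = Add(-16354, Add(Rational(-3888, 47), -37)) = Add(-16354, Rational(-5627, 47)) = Rational(-774265, 47)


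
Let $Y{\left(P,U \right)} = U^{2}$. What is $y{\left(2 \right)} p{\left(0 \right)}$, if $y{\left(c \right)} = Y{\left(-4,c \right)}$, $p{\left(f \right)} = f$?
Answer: $0$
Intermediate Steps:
$y{\left(c \right)} = c^{2}$
$y{\left(2 \right)} p{\left(0 \right)} = 2^{2} \cdot 0 = 4 \cdot 0 = 0$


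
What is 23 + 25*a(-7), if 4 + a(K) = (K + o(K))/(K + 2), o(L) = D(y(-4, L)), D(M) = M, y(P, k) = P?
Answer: -22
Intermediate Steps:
o(L) = -4
a(K) = -4 + (-4 + K)/(2 + K) (a(K) = -4 + (K - 4)/(K + 2) = -4 + (-4 + K)/(2 + K))
23 + 25*a(-7) = 23 + 25*(3*(-4 - 1*(-7))/(2 - 7)) = 23 + 25*(3*(-4 + 7)/(-5)) = 23 + 25*(3*(-1/5)*3) = 23 + 25*(-9/5) = 23 - 45 = -22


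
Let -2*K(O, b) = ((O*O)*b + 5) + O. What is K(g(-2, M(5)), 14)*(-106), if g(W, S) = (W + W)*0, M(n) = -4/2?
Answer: 265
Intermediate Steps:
M(n) = -2 (M(n) = -4*1/2 = -2)
g(W, S) = 0 (g(W, S) = (2*W)*0 = 0)
K(O, b) = -5/2 - O/2 - b*O**2/2 (K(O, b) = -(((O*O)*b + 5) + O)/2 = -((O**2*b + 5) + O)/2 = -((b*O**2 + 5) + O)/2 = -((5 + b*O**2) + O)/2 = -(5 + O + b*O**2)/2 = -5/2 - O/2 - b*O**2/2)
K(g(-2, M(5)), 14)*(-106) = (-5/2 - 1/2*0 - 1/2*14*0**2)*(-106) = (-5/2 + 0 - 1/2*14*0)*(-106) = (-5/2 + 0 + 0)*(-106) = -5/2*(-106) = 265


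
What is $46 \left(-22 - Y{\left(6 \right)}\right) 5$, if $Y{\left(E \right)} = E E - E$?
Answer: $-11960$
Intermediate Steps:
$Y{\left(E \right)} = E^{2} - E$
$46 \left(-22 - Y{\left(6 \right)}\right) 5 = 46 \left(-22 - 6 \left(-1 + 6\right)\right) 5 = 46 \left(-22 - 6 \cdot 5\right) 5 = 46 \left(-22 - 30\right) 5 = 46 \left(-52\right) 5 = \left(-2392\right) 5 = -11960$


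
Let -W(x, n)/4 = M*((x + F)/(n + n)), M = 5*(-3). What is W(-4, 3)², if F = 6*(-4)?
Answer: 78400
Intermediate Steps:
F = -24
M = -15
W(x, n) = 30*(-24 + x)/n (W(x, n) = -(-60)*(x - 24)/(n + n) = -(-60)*(-24 + x)/((2*n)) = -(-60)*(-24 + x)*(1/(2*n)) = -(-60)*(-24 + x)/(2*n) = -(-30)*(-24 + x)/n = 30*(-24 + x)/n)
W(-4, 3)² = (30*(-24 - 4)/3)² = (30*(⅓)*(-28))² = (-280)² = 78400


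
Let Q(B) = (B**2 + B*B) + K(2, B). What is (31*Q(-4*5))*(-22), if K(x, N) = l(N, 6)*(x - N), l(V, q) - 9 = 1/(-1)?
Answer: -665632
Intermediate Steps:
l(V, q) = 8 (l(V, q) = 9 + 1/(-1) = 9 - 1 = 8)
K(x, N) = -8*N + 8*x (K(x, N) = 8*(x - N) = -8*N + 8*x)
Q(B) = 16 - 8*B + 2*B**2 (Q(B) = (B**2 + B*B) + (-8*B + 8*2) = (B**2 + B**2) + (-8*B + 16) = 2*B**2 + (16 - 8*B) = 16 - 8*B + 2*B**2)
(31*Q(-4*5))*(-22) = (31*(16 - (-32)*5 + 2*(-4*5)**2))*(-22) = (31*(16 - 8*(-20) + 2*(-20)**2))*(-22) = (31*(16 + 160 + 2*400))*(-22) = (31*(16 + 160 + 800))*(-22) = (31*976)*(-22) = 30256*(-22) = -665632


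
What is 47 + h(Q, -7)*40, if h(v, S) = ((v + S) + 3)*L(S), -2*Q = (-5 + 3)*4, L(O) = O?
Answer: 47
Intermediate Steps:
Q = 4 (Q = -(-5 + 3)*4/2 = -(-1)*4 = -½*(-8) = 4)
h(v, S) = S*(3 + S + v) (h(v, S) = ((v + S) + 3)*S = ((S + v) + 3)*S = (3 + S + v)*S = S*(3 + S + v))
47 + h(Q, -7)*40 = 47 - 7*(3 - 7 + 4)*40 = 47 - 7*0*40 = 47 + 0*40 = 47 + 0 = 47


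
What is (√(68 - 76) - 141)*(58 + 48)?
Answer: -14946 + 212*I*√2 ≈ -14946.0 + 299.81*I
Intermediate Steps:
(√(68 - 76) - 141)*(58 + 48) = (√(-8) - 141)*106 = (2*I*√2 - 141)*106 = (-141 + 2*I*√2)*106 = -14946 + 212*I*√2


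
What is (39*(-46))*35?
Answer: -62790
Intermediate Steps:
(39*(-46))*35 = -1794*35 = -62790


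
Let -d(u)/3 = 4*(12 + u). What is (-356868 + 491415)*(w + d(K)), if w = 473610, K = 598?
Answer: 62737920630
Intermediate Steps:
d(u) = -144 - 12*u (d(u) = -12*(12 + u) = -3*(48 + 4*u) = -144 - 12*u)
(-356868 + 491415)*(w + d(K)) = (-356868 + 491415)*(473610 + (-144 - 12*598)) = 134547*(473610 + (-144 - 7176)) = 134547*(473610 - 7320) = 134547*466290 = 62737920630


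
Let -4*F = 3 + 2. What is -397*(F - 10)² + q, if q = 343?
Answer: -798437/16 ≈ -49902.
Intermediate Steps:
F = -5/4 (F = -(3 + 2)/4 = -¼*5 = -5/4 ≈ -1.2500)
-397*(F - 10)² + q = -397*(-5/4 - 10)² + 343 = -397*(-45/4)² + 343 = -397*2025/16 + 343 = -803925/16 + 343 = -798437/16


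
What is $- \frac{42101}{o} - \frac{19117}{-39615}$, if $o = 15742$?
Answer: $- \frac{1366891301}{623619330} \approx -2.1919$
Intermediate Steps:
$- \frac{42101}{o} - \frac{19117}{-39615} = - \frac{42101}{15742} - \frac{19117}{-39615} = \left(-42101\right) \frac{1}{15742} - - \frac{19117}{39615} = - \frac{42101}{15742} + \frac{19117}{39615} = - \frac{1366891301}{623619330}$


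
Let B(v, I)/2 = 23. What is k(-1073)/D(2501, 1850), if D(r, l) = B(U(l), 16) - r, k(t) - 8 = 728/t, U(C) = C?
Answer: -16/5365 ≈ -0.0029823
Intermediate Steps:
B(v, I) = 46 (B(v, I) = 2*23 = 46)
k(t) = 8 + 728/t
D(r, l) = 46 - r
k(-1073)/D(2501, 1850) = (8 + 728/(-1073))/(46 - 1*2501) = (8 + 728*(-1/1073))/(46 - 2501) = (8 - 728/1073)/(-2455) = (7856/1073)*(-1/2455) = -16/5365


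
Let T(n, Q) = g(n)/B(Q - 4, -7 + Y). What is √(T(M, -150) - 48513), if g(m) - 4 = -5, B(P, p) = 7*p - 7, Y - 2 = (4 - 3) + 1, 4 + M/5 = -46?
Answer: I*√9508541/14 ≈ 220.26*I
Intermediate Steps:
M = -250 (M = -20 + 5*(-46) = -20 - 230 = -250)
Y = 4 (Y = 2 + ((4 - 3) + 1) = 2 + (1 + 1) = 2 + 2 = 4)
B(P, p) = -7 + 7*p
g(m) = -1 (g(m) = 4 - 5 = -1)
T(n, Q) = 1/28 (T(n, Q) = -1/(-7 + 7*(-7 + 4)) = -1/(-7 + 7*(-3)) = -1/(-7 - 21) = -1/(-28) = -1*(-1/28) = 1/28)
√(T(M, -150) - 48513) = √(1/28 - 48513) = √(-1358363/28) = I*√9508541/14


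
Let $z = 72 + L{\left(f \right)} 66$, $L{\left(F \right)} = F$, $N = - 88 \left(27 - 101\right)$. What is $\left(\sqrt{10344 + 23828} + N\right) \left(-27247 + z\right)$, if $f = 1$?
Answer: $-176533808 - 54218 \sqrt{8543} \approx -1.8154 \cdot 10^{8}$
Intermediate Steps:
$N = 6512$ ($N = \left(-88\right) \left(-74\right) = 6512$)
$z = 138$ ($z = 72 + 1 \cdot 66 = 72 + 66 = 138$)
$\left(\sqrt{10344 + 23828} + N\right) \left(-27247 + z\right) = \left(\sqrt{10344 + 23828} + 6512\right) \left(-27247 + 138\right) = \left(\sqrt{34172} + 6512\right) \left(-27109\right) = \left(2 \sqrt{8543} + 6512\right) \left(-27109\right) = \left(6512 + 2 \sqrt{8543}\right) \left(-27109\right) = -176533808 - 54218 \sqrt{8543}$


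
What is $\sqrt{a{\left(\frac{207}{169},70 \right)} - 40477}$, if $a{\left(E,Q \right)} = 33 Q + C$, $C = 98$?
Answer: $i \sqrt{38069} \approx 195.11 i$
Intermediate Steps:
$a{\left(E,Q \right)} = 98 + 33 Q$ ($a{\left(E,Q \right)} = 33 Q + 98 = 98 + 33 Q$)
$\sqrt{a{\left(\frac{207}{169},70 \right)} - 40477} = \sqrt{\left(98 + 33 \cdot 70\right) - 40477} = \sqrt{\left(98 + 2310\right) - 40477} = \sqrt{2408 - 40477} = \sqrt{-38069} = i \sqrt{38069}$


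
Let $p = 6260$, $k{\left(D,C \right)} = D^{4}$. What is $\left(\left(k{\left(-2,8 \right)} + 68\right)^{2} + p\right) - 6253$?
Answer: $7063$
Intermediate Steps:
$\left(\left(k{\left(-2,8 \right)} + 68\right)^{2} + p\right) - 6253 = \left(\left(\left(-2\right)^{4} + 68\right)^{2} + 6260\right) - 6253 = \left(\left(16 + 68\right)^{2} + 6260\right) - 6253 = \left(84^{2} + 6260\right) - 6253 = \left(7056 + 6260\right) - 6253 = 13316 - 6253 = 7063$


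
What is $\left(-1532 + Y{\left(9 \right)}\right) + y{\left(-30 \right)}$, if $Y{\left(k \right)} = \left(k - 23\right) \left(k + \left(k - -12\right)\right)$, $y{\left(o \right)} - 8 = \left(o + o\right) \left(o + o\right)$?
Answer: $1656$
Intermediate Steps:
$y{\left(o \right)} = 8 + 4 o^{2}$ ($y{\left(o \right)} = 8 + \left(o + o\right) \left(o + o\right) = 8 + 2 o 2 o = 8 + 4 o^{2}$)
$Y{\left(k \right)} = \left(-23 + k\right) \left(12 + 2 k\right)$ ($Y{\left(k \right)} = \left(-23 + k\right) \left(k + \left(k + 12\right)\right) = \left(-23 + k\right) \left(k + \left(12 + k\right)\right) = \left(-23 + k\right) \left(12 + 2 k\right)$)
$\left(-1532 + Y{\left(9 \right)}\right) + y{\left(-30 \right)} = \left(-1532 - \left(582 - 162\right)\right) + \left(8 + 4 \left(-30\right)^{2}\right) = \left(-1532 - 420\right) + \left(8 + 4 \cdot 900\right) = \left(-1532 - 420\right) + \left(8 + 3600\right) = \left(-1532 - 420\right) + 3608 = -1952 + 3608 = 1656$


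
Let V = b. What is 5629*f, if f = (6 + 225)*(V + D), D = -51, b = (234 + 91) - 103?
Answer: 222351129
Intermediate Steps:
b = 222 (b = 325 - 103 = 222)
V = 222
f = 39501 (f = (6 + 225)*(222 - 51) = 231*171 = 39501)
5629*f = 5629*39501 = 222351129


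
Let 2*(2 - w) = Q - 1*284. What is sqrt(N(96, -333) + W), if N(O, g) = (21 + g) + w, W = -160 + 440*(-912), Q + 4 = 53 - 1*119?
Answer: I*sqrt(401573) ≈ 633.7*I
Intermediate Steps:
Q = -70 (Q = -4 + (53 - 1*119) = -4 + (53 - 119) = -4 - 66 = -70)
W = -401440 (W = -160 - 401280 = -401440)
w = 179 (w = 2 - (-70 - 1*284)/2 = 2 - (-70 - 284)/2 = 2 - 1/2*(-354) = 2 + 177 = 179)
N(O, g) = 200 + g (N(O, g) = (21 + g) + 179 = 200 + g)
sqrt(N(96, -333) + W) = sqrt((200 - 333) - 401440) = sqrt(-133 - 401440) = sqrt(-401573) = I*sqrt(401573)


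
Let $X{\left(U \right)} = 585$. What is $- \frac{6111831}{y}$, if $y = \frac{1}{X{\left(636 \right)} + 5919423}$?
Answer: $-36182088414648$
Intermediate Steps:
$y = \frac{1}{5920008}$ ($y = \frac{1}{585 + 5919423} = \frac{1}{5920008} \approx 1.6892 \cdot 10^{-7}$)
$- \frac{6111831}{y} = - 6111831 \frac{1}{\frac{1}{5920008}} = \left(-6111831\right) 5920008 = -36182088414648$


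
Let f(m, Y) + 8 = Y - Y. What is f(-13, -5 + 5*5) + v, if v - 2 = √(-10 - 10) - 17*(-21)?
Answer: 351 + 2*I*√5 ≈ 351.0 + 4.4721*I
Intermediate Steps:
f(m, Y) = -8 (f(m, Y) = -8 + (Y - Y) = -8 + 0 = -8)
v = 359 + 2*I*√5 (v = 2 + (√(-10 - 10) - 17*(-21)) = 2 + (√(-20) + 357) = 2 + (2*I*√5 + 357) = 2 + (357 + 2*I*√5) = 359 + 2*I*√5 ≈ 359.0 + 4.4721*I)
f(-13, -5 + 5*5) + v = -8 + (359 + 2*I*√5) = 351 + 2*I*√5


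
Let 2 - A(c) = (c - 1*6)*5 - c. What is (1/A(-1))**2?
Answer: 1/1296 ≈ 0.00077160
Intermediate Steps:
A(c) = 32 - 4*c (A(c) = 2 - ((c - 1*6)*5 - c) = 2 - ((c - 6)*5 - c) = 2 - ((-6 + c)*5 - c) = 2 - ((-30 + 5*c) - c) = 2 - (-30 + 4*c) = 2 + (30 - 4*c) = 32 - 4*c)
(1/A(-1))**2 = (1/(32 - 4*(-1)))**2 = (1/(32 + 4))**2 = (1/36)**2 = 1/1296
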